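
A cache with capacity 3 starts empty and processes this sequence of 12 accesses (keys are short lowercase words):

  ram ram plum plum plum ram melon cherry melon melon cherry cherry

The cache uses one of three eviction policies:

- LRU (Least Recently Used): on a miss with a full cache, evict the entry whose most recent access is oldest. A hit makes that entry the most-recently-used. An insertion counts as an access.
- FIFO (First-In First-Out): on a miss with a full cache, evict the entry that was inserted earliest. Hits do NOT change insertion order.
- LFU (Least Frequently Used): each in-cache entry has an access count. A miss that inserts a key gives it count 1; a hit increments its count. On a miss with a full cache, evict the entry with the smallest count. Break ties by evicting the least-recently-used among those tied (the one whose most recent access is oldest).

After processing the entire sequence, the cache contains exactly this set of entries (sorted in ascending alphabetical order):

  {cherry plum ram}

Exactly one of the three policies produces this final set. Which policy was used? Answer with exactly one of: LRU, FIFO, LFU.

Simulating under each policy and comparing final sets:
  LRU: final set = {cherry melon ram} -> differs
  FIFO: final set = {cherry melon plum} -> differs
  LFU: final set = {cherry plum ram} -> MATCHES target
Only LFU produces the target set.

Answer: LFU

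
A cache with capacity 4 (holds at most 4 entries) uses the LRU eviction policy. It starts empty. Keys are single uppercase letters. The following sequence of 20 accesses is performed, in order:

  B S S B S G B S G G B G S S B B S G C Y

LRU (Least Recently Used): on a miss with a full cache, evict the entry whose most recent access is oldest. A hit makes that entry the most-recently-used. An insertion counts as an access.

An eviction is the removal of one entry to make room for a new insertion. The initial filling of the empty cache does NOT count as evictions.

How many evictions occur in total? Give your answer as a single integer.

Answer: 1

Derivation:
LRU simulation (capacity=4):
  1. access B: MISS. Cache (LRU->MRU): [B]
  2. access S: MISS. Cache (LRU->MRU): [B S]
  3. access S: HIT. Cache (LRU->MRU): [B S]
  4. access B: HIT. Cache (LRU->MRU): [S B]
  5. access S: HIT. Cache (LRU->MRU): [B S]
  6. access G: MISS. Cache (LRU->MRU): [B S G]
  7. access B: HIT. Cache (LRU->MRU): [S G B]
  8. access S: HIT. Cache (LRU->MRU): [G B S]
  9. access G: HIT. Cache (LRU->MRU): [B S G]
  10. access G: HIT. Cache (LRU->MRU): [B S G]
  11. access B: HIT. Cache (LRU->MRU): [S G B]
  12. access G: HIT. Cache (LRU->MRU): [S B G]
  13. access S: HIT. Cache (LRU->MRU): [B G S]
  14. access S: HIT. Cache (LRU->MRU): [B G S]
  15. access B: HIT. Cache (LRU->MRU): [G S B]
  16. access B: HIT. Cache (LRU->MRU): [G S B]
  17. access S: HIT. Cache (LRU->MRU): [G B S]
  18. access G: HIT. Cache (LRU->MRU): [B S G]
  19. access C: MISS. Cache (LRU->MRU): [B S G C]
  20. access Y: MISS, evict B. Cache (LRU->MRU): [S G C Y]
Total: 15 hits, 5 misses, 1 evictions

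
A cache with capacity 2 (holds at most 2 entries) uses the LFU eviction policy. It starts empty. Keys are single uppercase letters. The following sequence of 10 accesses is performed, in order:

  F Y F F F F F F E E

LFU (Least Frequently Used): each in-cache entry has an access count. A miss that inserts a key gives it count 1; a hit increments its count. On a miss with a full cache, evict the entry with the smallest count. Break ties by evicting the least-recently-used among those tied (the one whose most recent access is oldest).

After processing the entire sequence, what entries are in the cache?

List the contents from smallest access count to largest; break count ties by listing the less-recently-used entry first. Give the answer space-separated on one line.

LFU simulation (capacity=2):
  1. access F: MISS. Cache: [F(c=1)]
  2. access Y: MISS. Cache: [F(c=1) Y(c=1)]
  3. access F: HIT, count now 2. Cache: [Y(c=1) F(c=2)]
  4. access F: HIT, count now 3. Cache: [Y(c=1) F(c=3)]
  5. access F: HIT, count now 4. Cache: [Y(c=1) F(c=4)]
  6. access F: HIT, count now 5. Cache: [Y(c=1) F(c=5)]
  7. access F: HIT, count now 6. Cache: [Y(c=1) F(c=6)]
  8. access F: HIT, count now 7. Cache: [Y(c=1) F(c=7)]
  9. access E: MISS, evict Y(c=1). Cache: [E(c=1) F(c=7)]
  10. access E: HIT, count now 2. Cache: [E(c=2) F(c=7)]
Total: 7 hits, 3 misses, 1 evictions

Answer: E F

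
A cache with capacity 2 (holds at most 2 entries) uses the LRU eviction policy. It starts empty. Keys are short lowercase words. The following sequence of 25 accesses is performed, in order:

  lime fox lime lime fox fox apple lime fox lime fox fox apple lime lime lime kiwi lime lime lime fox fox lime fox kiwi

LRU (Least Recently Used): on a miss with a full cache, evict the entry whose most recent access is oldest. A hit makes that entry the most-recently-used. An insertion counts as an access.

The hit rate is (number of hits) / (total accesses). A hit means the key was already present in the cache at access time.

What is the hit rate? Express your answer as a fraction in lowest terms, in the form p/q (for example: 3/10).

LRU simulation (capacity=2):
  1. access lime: MISS. Cache (LRU->MRU): [lime]
  2. access fox: MISS. Cache (LRU->MRU): [lime fox]
  3. access lime: HIT. Cache (LRU->MRU): [fox lime]
  4. access lime: HIT. Cache (LRU->MRU): [fox lime]
  5. access fox: HIT. Cache (LRU->MRU): [lime fox]
  6. access fox: HIT. Cache (LRU->MRU): [lime fox]
  7. access apple: MISS, evict lime. Cache (LRU->MRU): [fox apple]
  8. access lime: MISS, evict fox. Cache (LRU->MRU): [apple lime]
  9. access fox: MISS, evict apple. Cache (LRU->MRU): [lime fox]
  10. access lime: HIT. Cache (LRU->MRU): [fox lime]
  11. access fox: HIT. Cache (LRU->MRU): [lime fox]
  12. access fox: HIT. Cache (LRU->MRU): [lime fox]
  13. access apple: MISS, evict lime. Cache (LRU->MRU): [fox apple]
  14. access lime: MISS, evict fox. Cache (LRU->MRU): [apple lime]
  15. access lime: HIT. Cache (LRU->MRU): [apple lime]
  16. access lime: HIT. Cache (LRU->MRU): [apple lime]
  17. access kiwi: MISS, evict apple. Cache (LRU->MRU): [lime kiwi]
  18. access lime: HIT. Cache (LRU->MRU): [kiwi lime]
  19. access lime: HIT. Cache (LRU->MRU): [kiwi lime]
  20. access lime: HIT. Cache (LRU->MRU): [kiwi lime]
  21. access fox: MISS, evict kiwi. Cache (LRU->MRU): [lime fox]
  22. access fox: HIT. Cache (LRU->MRU): [lime fox]
  23. access lime: HIT. Cache (LRU->MRU): [fox lime]
  24. access fox: HIT. Cache (LRU->MRU): [lime fox]
  25. access kiwi: MISS, evict lime. Cache (LRU->MRU): [fox kiwi]
Total: 15 hits, 10 misses, 8 evictions

Hit rate = 15/25 = 3/5

Answer: 3/5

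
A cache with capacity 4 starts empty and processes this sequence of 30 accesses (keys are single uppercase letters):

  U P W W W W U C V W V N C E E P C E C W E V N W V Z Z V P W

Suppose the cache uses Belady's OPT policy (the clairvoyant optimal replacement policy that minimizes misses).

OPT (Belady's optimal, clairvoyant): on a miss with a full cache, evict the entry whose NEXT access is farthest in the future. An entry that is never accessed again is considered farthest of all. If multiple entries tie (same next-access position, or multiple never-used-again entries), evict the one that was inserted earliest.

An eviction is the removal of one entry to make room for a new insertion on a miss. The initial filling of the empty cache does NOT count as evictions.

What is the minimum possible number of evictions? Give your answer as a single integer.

Answer: 6

Derivation:
OPT (Belady) simulation (capacity=4):
  1. access U: MISS. Cache: [U]
  2. access P: MISS. Cache: [U P]
  3. access W: MISS. Cache: [U P W]
  4. access W: HIT. Next use of W: step 5. Cache: [U P W]
  5. access W: HIT. Next use of W: step 6. Cache: [U P W]
  6. access W: HIT. Next use of W: step 10. Cache: [U P W]
  7. access U: HIT. Next use of U: never. Cache: [U P W]
  8. access C: MISS. Cache: [U P W C]
  9. access V: MISS, evict U (next use: never). Cache: [P W C V]
  10. access W: HIT. Next use of W: step 20. Cache: [P W C V]
  11. access V: HIT. Next use of V: step 22. Cache: [P W C V]
  12. access N: MISS, evict V (next use: step 22). Cache: [P W C N]
  13. access C: HIT. Next use of C: step 17. Cache: [P W C N]
  14. access E: MISS, evict N (next use: step 23). Cache: [P W C E]
  15. access E: HIT. Next use of E: step 18. Cache: [P W C E]
  16. access P: HIT. Next use of P: step 29. Cache: [P W C E]
  17. access C: HIT. Next use of C: step 19. Cache: [P W C E]
  18. access E: HIT. Next use of E: step 21. Cache: [P W C E]
  19. access C: HIT. Next use of C: never. Cache: [P W C E]
  20. access W: HIT. Next use of W: step 24. Cache: [P W C E]
  21. access E: HIT. Next use of E: never. Cache: [P W C E]
  22. access V: MISS, evict C (next use: never). Cache: [P W E V]
  23. access N: MISS, evict E (next use: never). Cache: [P W V N]
  24. access W: HIT. Next use of W: step 30. Cache: [P W V N]
  25. access V: HIT. Next use of V: step 28. Cache: [P W V N]
  26. access Z: MISS, evict N (next use: never). Cache: [P W V Z]
  27. access Z: HIT. Next use of Z: never. Cache: [P W V Z]
  28. access V: HIT. Next use of V: never. Cache: [P W V Z]
  29. access P: HIT. Next use of P: never. Cache: [P W V Z]
  30. access W: HIT. Next use of W: never. Cache: [P W V Z]
Total: 20 hits, 10 misses, 6 evictions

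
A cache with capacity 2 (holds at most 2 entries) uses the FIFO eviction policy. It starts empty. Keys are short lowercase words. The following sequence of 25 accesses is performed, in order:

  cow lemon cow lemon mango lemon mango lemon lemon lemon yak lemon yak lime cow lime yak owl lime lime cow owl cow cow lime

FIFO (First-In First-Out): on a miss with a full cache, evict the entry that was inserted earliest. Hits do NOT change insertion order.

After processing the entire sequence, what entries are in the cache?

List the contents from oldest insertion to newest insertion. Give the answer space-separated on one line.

Answer: owl lime

Derivation:
FIFO simulation (capacity=2):
  1. access cow: MISS. Cache (old->new): [cow]
  2. access lemon: MISS. Cache (old->new): [cow lemon]
  3. access cow: HIT. Cache (old->new): [cow lemon]
  4. access lemon: HIT. Cache (old->new): [cow lemon]
  5. access mango: MISS, evict cow. Cache (old->new): [lemon mango]
  6. access lemon: HIT. Cache (old->new): [lemon mango]
  7. access mango: HIT. Cache (old->new): [lemon mango]
  8. access lemon: HIT. Cache (old->new): [lemon mango]
  9. access lemon: HIT. Cache (old->new): [lemon mango]
  10. access lemon: HIT. Cache (old->new): [lemon mango]
  11. access yak: MISS, evict lemon. Cache (old->new): [mango yak]
  12. access lemon: MISS, evict mango. Cache (old->new): [yak lemon]
  13. access yak: HIT. Cache (old->new): [yak lemon]
  14. access lime: MISS, evict yak. Cache (old->new): [lemon lime]
  15. access cow: MISS, evict lemon. Cache (old->new): [lime cow]
  16. access lime: HIT. Cache (old->new): [lime cow]
  17. access yak: MISS, evict lime. Cache (old->new): [cow yak]
  18. access owl: MISS, evict cow. Cache (old->new): [yak owl]
  19. access lime: MISS, evict yak. Cache (old->new): [owl lime]
  20. access lime: HIT. Cache (old->new): [owl lime]
  21. access cow: MISS, evict owl. Cache (old->new): [lime cow]
  22. access owl: MISS, evict lime. Cache (old->new): [cow owl]
  23. access cow: HIT. Cache (old->new): [cow owl]
  24. access cow: HIT. Cache (old->new): [cow owl]
  25. access lime: MISS, evict cow. Cache (old->new): [owl lime]
Total: 12 hits, 13 misses, 11 evictions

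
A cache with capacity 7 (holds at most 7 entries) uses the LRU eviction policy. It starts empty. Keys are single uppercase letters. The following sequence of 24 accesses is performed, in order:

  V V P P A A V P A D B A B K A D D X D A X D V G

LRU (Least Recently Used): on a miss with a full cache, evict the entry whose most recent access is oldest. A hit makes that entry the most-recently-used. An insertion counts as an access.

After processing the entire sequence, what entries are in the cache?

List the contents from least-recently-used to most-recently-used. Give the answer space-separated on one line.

Answer: B K A X D V G

Derivation:
LRU simulation (capacity=7):
  1. access V: MISS. Cache (LRU->MRU): [V]
  2. access V: HIT. Cache (LRU->MRU): [V]
  3. access P: MISS. Cache (LRU->MRU): [V P]
  4. access P: HIT. Cache (LRU->MRU): [V P]
  5. access A: MISS. Cache (LRU->MRU): [V P A]
  6. access A: HIT. Cache (LRU->MRU): [V P A]
  7. access V: HIT. Cache (LRU->MRU): [P A V]
  8. access P: HIT. Cache (LRU->MRU): [A V P]
  9. access A: HIT. Cache (LRU->MRU): [V P A]
  10. access D: MISS. Cache (LRU->MRU): [V P A D]
  11. access B: MISS. Cache (LRU->MRU): [V P A D B]
  12. access A: HIT. Cache (LRU->MRU): [V P D B A]
  13. access B: HIT. Cache (LRU->MRU): [V P D A B]
  14. access K: MISS. Cache (LRU->MRU): [V P D A B K]
  15. access A: HIT. Cache (LRU->MRU): [V P D B K A]
  16. access D: HIT. Cache (LRU->MRU): [V P B K A D]
  17. access D: HIT. Cache (LRU->MRU): [V P B K A D]
  18. access X: MISS. Cache (LRU->MRU): [V P B K A D X]
  19. access D: HIT. Cache (LRU->MRU): [V P B K A X D]
  20. access A: HIT. Cache (LRU->MRU): [V P B K X D A]
  21. access X: HIT. Cache (LRU->MRU): [V P B K D A X]
  22. access D: HIT. Cache (LRU->MRU): [V P B K A X D]
  23. access V: HIT. Cache (LRU->MRU): [P B K A X D V]
  24. access G: MISS, evict P. Cache (LRU->MRU): [B K A X D V G]
Total: 16 hits, 8 misses, 1 evictions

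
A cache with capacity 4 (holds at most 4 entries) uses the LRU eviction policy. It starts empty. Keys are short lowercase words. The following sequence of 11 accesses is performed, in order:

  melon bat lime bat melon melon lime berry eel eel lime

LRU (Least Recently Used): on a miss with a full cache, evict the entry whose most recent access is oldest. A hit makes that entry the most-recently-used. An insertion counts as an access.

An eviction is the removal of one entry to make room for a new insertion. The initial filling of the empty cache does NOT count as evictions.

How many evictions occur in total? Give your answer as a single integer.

Answer: 1

Derivation:
LRU simulation (capacity=4):
  1. access melon: MISS. Cache (LRU->MRU): [melon]
  2. access bat: MISS. Cache (LRU->MRU): [melon bat]
  3. access lime: MISS. Cache (LRU->MRU): [melon bat lime]
  4. access bat: HIT. Cache (LRU->MRU): [melon lime bat]
  5. access melon: HIT. Cache (LRU->MRU): [lime bat melon]
  6. access melon: HIT. Cache (LRU->MRU): [lime bat melon]
  7. access lime: HIT. Cache (LRU->MRU): [bat melon lime]
  8. access berry: MISS. Cache (LRU->MRU): [bat melon lime berry]
  9. access eel: MISS, evict bat. Cache (LRU->MRU): [melon lime berry eel]
  10. access eel: HIT. Cache (LRU->MRU): [melon lime berry eel]
  11. access lime: HIT. Cache (LRU->MRU): [melon berry eel lime]
Total: 6 hits, 5 misses, 1 evictions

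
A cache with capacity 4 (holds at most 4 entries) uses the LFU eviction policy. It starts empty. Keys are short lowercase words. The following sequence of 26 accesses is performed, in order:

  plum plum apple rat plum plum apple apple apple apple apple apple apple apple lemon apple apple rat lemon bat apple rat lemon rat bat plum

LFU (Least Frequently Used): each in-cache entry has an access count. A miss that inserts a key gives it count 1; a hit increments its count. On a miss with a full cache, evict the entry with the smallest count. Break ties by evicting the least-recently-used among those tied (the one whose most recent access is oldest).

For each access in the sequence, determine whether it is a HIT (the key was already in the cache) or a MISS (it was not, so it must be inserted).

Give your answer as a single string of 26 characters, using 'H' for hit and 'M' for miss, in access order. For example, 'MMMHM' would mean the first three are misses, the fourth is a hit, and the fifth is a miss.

LFU simulation (capacity=4):
  1. access plum: MISS. Cache: [plum(c=1)]
  2. access plum: HIT, count now 2. Cache: [plum(c=2)]
  3. access apple: MISS. Cache: [apple(c=1) plum(c=2)]
  4. access rat: MISS. Cache: [apple(c=1) rat(c=1) plum(c=2)]
  5. access plum: HIT, count now 3. Cache: [apple(c=1) rat(c=1) plum(c=3)]
  6. access plum: HIT, count now 4. Cache: [apple(c=1) rat(c=1) plum(c=4)]
  7. access apple: HIT, count now 2. Cache: [rat(c=1) apple(c=2) plum(c=4)]
  8. access apple: HIT, count now 3. Cache: [rat(c=1) apple(c=3) plum(c=4)]
  9. access apple: HIT, count now 4. Cache: [rat(c=1) plum(c=4) apple(c=4)]
  10. access apple: HIT, count now 5. Cache: [rat(c=1) plum(c=4) apple(c=5)]
  11. access apple: HIT, count now 6. Cache: [rat(c=1) plum(c=4) apple(c=6)]
  12. access apple: HIT, count now 7. Cache: [rat(c=1) plum(c=4) apple(c=7)]
  13. access apple: HIT, count now 8. Cache: [rat(c=1) plum(c=4) apple(c=8)]
  14. access apple: HIT, count now 9. Cache: [rat(c=1) plum(c=4) apple(c=9)]
  15. access lemon: MISS. Cache: [rat(c=1) lemon(c=1) plum(c=4) apple(c=9)]
  16. access apple: HIT, count now 10. Cache: [rat(c=1) lemon(c=1) plum(c=4) apple(c=10)]
  17. access apple: HIT, count now 11. Cache: [rat(c=1) lemon(c=1) plum(c=4) apple(c=11)]
  18. access rat: HIT, count now 2. Cache: [lemon(c=1) rat(c=2) plum(c=4) apple(c=11)]
  19. access lemon: HIT, count now 2. Cache: [rat(c=2) lemon(c=2) plum(c=4) apple(c=11)]
  20. access bat: MISS, evict rat(c=2). Cache: [bat(c=1) lemon(c=2) plum(c=4) apple(c=11)]
  21. access apple: HIT, count now 12. Cache: [bat(c=1) lemon(c=2) plum(c=4) apple(c=12)]
  22. access rat: MISS, evict bat(c=1). Cache: [rat(c=1) lemon(c=2) plum(c=4) apple(c=12)]
  23. access lemon: HIT, count now 3. Cache: [rat(c=1) lemon(c=3) plum(c=4) apple(c=12)]
  24. access rat: HIT, count now 2. Cache: [rat(c=2) lemon(c=3) plum(c=4) apple(c=12)]
  25. access bat: MISS, evict rat(c=2). Cache: [bat(c=1) lemon(c=3) plum(c=4) apple(c=12)]
  26. access plum: HIT, count now 5. Cache: [bat(c=1) lemon(c=3) plum(c=5) apple(c=12)]
Total: 19 hits, 7 misses, 3 evictions

Answer: MHMMHHHHHHHHHHMHHHHMHMHHMH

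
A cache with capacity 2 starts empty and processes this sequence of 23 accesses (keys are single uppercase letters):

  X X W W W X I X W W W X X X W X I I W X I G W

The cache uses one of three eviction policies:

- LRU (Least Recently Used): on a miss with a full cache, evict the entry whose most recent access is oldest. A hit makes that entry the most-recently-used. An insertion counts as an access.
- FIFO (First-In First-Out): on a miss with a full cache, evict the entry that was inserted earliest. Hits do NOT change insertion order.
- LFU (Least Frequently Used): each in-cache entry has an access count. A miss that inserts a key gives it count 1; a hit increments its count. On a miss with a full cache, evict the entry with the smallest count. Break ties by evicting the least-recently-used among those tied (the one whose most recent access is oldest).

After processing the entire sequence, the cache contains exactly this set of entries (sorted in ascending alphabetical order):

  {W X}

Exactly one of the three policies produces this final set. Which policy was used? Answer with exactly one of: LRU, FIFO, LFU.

Answer: LFU

Derivation:
Simulating under each policy and comparing final sets:
  LRU: final set = {G W} -> differs
  FIFO: final set = {G W} -> differs
  LFU: final set = {W X} -> MATCHES target
Only LFU produces the target set.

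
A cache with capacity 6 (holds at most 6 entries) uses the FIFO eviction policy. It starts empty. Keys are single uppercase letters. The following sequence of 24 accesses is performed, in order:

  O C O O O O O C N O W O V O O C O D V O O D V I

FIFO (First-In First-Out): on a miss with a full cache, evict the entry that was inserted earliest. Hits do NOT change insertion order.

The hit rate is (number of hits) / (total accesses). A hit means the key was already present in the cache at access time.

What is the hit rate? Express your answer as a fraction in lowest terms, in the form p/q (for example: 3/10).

FIFO simulation (capacity=6):
  1. access O: MISS. Cache (old->new): [O]
  2. access C: MISS. Cache (old->new): [O C]
  3. access O: HIT. Cache (old->new): [O C]
  4. access O: HIT. Cache (old->new): [O C]
  5. access O: HIT. Cache (old->new): [O C]
  6. access O: HIT. Cache (old->new): [O C]
  7. access O: HIT. Cache (old->new): [O C]
  8. access C: HIT. Cache (old->new): [O C]
  9. access N: MISS. Cache (old->new): [O C N]
  10. access O: HIT. Cache (old->new): [O C N]
  11. access W: MISS. Cache (old->new): [O C N W]
  12. access O: HIT. Cache (old->new): [O C N W]
  13. access V: MISS. Cache (old->new): [O C N W V]
  14. access O: HIT. Cache (old->new): [O C N W V]
  15. access O: HIT. Cache (old->new): [O C N W V]
  16. access C: HIT. Cache (old->new): [O C N W V]
  17. access O: HIT. Cache (old->new): [O C N W V]
  18. access D: MISS. Cache (old->new): [O C N W V D]
  19. access V: HIT. Cache (old->new): [O C N W V D]
  20. access O: HIT. Cache (old->new): [O C N W V D]
  21. access O: HIT. Cache (old->new): [O C N W V D]
  22. access D: HIT. Cache (old->new): [O C N W V D]
  23. access V: HIT. Cache (old->new): [O C N W V D]
  24. access I: MISS, evict O. Cache (old->new): [C N W V D I]
Total: 17 hits, 7 misses, 1 evictions

Hit rate = 17/24

Answer: 17/24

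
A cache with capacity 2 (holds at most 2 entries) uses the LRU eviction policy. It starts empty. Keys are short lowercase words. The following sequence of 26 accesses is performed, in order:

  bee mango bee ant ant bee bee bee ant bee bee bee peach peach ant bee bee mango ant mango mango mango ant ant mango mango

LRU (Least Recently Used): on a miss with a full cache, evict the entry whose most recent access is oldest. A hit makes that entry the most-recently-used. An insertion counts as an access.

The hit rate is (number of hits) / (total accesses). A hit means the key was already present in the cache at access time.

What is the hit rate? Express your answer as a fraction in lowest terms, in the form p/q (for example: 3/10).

Answer: 9/13

Derivation:
LRU simulation (capacity=2):
  1. access bee: MISS. Cache (LRU->MRU): [bee]
  2. access mango: MISS. Cache (LRU->MRU): [bee mango]
  3. access bee: HIT. Cache (LRU->MRU): [mango bee]
  4. access ant: MISS, evict mango. Cache (LRU->MRU): [bee ant]
  5. access ant: HIT. Cache (LRU->MRU): [bee ant]
  6. access bee: HIT. Cache (LRU->MRU): [ant bee]
  7. access bee: HIT. Cache (LRU->MRU): [ant bee]
  8. access bee: HIT. Cache (LRU->MRU): [ant bee]
  9. access ant: HIT. Cache (LRU->MRU): [bee ant]
  10. access bee: HIT. Cache (LRU->MRU): [ant bee]
  11. access bee: HIT. Cache (LRU->MRU): [ant bee]
  12. access bee: HIT. Cache (LRU->MRU): [ant bee]
  13. access peach: MISS, evict ant. Cache (LRU->MRU): [bee peach]
  14. access peach: HIT. Cache (LRU->MRU): [bee peach]
  15. access ant: MISS, evict bee. Cache (LRU->MRU): [peach ant]
  16. access bee: MISS, evict peach. Cache (LRU->MRU): [ant bee]
  17. access bee: HIT. Cache (LRU->MRU): [ant bee]
  18. access mango: MISS, evict ant. Cache (LRU->MRU): [bee mango]
  19. access ant: MISS, evict bee. Cache (LRU->MRU): [mango ant]
  20. access mango: HIT. Cache (LRU->MRU): [ant mango]
  21. access mango: HIT. Cache (LRU->MRU): [ant mango]
  22. access mango: HIT. Cache (LRU->MRU): [ant mango]
  23. access ant: HIT. Cache (LRU->MRU): [mango ant]
  24. access ant: HIT. Cache (LRU->MRU): [mango ant]
  25. access mango: HIT. Cache (LRU->MRU): [ant mango]
  26. access mango: HIT. Cache (LRU->MRU): [ant mango]
Total: 18 hits, 8 misses, 6 evictions

Hit rate = 18/26 = 9/13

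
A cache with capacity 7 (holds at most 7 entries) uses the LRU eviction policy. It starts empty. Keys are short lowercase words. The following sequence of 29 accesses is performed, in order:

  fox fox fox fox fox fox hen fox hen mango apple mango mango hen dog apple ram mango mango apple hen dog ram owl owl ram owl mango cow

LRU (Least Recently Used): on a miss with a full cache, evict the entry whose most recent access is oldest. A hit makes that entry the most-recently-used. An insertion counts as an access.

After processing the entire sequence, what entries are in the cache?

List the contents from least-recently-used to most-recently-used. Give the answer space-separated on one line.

Answer: apple hen dog ram owl mango cow

Derivation:
LRU simulation (capacity=7):
  1. access fox: MISS. Cache (LRU->MRU): [fox]
  2. access fox: HIT. Cache (LRU->MRU): [fox]
  3. access fox: HIT. Cache (LRU->MRU): [fox]
  4. access fox: HIT. Cache (LRU->MRU): [fox]
  5. access fox: HIT. Cache (LRU->MRU): [fox]
  6. access fox: HIT. Cache (LRU->MRU): [fox]
  7. access hen: MISS. Cache (LRU->MRU): [fox hen]
  8. access fox: HIT. Cache (LRU->MRU): [hen fox]
  9. access hen: HIT. Cache (LRU->MRU): [fox hen]
  10. access mango: MISS. Cache (LRU->MRU): [fox hen mango]
  11. access apple: MISS. Cache (LRU->MRU): [fox hen mango apple]
  12. access mango: HIT. Cache (LRU->MRU): [fox hen apple mango]
  13. access mango: HIT. Cache (LRU->MRU): [fox hen apple mango]
  14. access hen: HIT. Cache (LRU->MRU): [fox apple mango hen]
  15. access dog: MISS. Cache (LRU->MRU): [fox apple mango hen dog]
  16. access apple: HIT. Cache (LRU->MRU): [fox mango hen dog apple]
  17. access ram: MISS. Cache (LRU->MRU): [fox mango hen dog apple ram]
  18. access mango: HIT. Cache (LRU->MRU): [fox hen dog apple ram mango]
  19. access mango: HIT. Cache (LRU->MRU): [fox hen dog apple ram mango]
  20. access apple: HIT. Cache (LRU->MRU): [fox hen dog ram mango apple]
  21. access hen: HIT. Cache (LRU->MRU): [fox dog ram mango apple hen]
  22. access dog: HIT. Cache (LRU->MRU): [fox ram mango apple hen dog]
  23. access ram: HIT. Cache (LRU->MRU): [fox mango apple hen dog ram]
  24. access owl: MISS. Cache (LRU->MRU): [fox mango apple hen dog ram owl]
  25. access owl: HIT. Cache (LRU->MRU): [fox mango apple hen dog ram owl]
  26. access ram: HIT. Cache (LRU->MRU): [fox mango apple hen dog owl ram]
  27. access owl: HIT. Cache (LRU->MRU): [fox mango apple hen dog ram owl]
  28. access mango: HIT. Cache (LRU->MRU): [fox apple hen dog ram owl mango]
  29. access cow: MISS, evict fox. Cache (LRU->MRU): [apple hen dog ram owl mango cow]
Total: 21 hits, 8 misses, 1 evictions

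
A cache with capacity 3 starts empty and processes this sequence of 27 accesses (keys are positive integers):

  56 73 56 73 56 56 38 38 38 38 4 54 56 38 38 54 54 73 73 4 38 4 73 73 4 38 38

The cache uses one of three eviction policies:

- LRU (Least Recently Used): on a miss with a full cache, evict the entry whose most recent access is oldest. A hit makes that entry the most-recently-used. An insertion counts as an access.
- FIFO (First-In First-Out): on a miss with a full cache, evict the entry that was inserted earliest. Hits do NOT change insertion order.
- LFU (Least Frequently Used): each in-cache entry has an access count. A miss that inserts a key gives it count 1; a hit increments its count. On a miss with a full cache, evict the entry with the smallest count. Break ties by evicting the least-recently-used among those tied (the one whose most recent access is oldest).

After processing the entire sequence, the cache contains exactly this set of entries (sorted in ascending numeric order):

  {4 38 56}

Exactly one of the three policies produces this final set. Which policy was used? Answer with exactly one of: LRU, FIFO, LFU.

Simulating under each policy and comparing final sets:
  LRU: final set = {4 38 73} -> differs
  FIFO: final set = {4 38 73} -> differs
  LFU: final set = {4 38 56} -> MATCHES target
Only LFU produces the target set.

Answer: LFU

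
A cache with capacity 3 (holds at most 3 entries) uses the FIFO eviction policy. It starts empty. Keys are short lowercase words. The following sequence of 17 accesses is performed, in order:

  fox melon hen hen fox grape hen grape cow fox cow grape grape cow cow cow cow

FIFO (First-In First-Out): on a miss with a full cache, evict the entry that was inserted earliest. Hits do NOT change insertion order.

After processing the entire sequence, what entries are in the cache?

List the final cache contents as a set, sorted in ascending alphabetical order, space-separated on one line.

FIFO simulation (capacity=3):
  1. access fox: MISS. Cache (old->new): [fox]
  2. access melon: MISS. Cache (old->new): [fox melon]
  3. access hen: MISS. Cache (old->new): [fox melon hen]
  4. access hen: HIT. Cache (old->new): [fox melon hen]
  5. access fox: HIT. Cache (old->new): [fox melon hen]
  6. access grape: MISS, evict fox. Cache (old->new): [melon hen grape]
  7. access hen: HIT. Cache (old->new): [melon hen grape]
  8. access grape: HIT. Cache (old->new): [melon hen grape]
  9. access cow: MISS, evict melon. Cache (old->new): [hen grape cow]
  10. access fox: MISS, evict hen. Cache (old->new): [grape cow fox]
  11. access cow: HIT. Cache (old->new): [grape cow fox]
  12. access grape: HIT. Cache (old->new): [grape cow fox]
  13. access grape: HIT. Cache (old->new): [grape cow fox]
  14. access cow: HIT. Cache (old->new): [grape cow fox]
  15. access cow: HIT. Cache (old->new): [grape cow fox]
  16. access cow: HIT. Cache (old->new): [grape cow fox]
  17. access cow: HIT. Cache (old->new): [grape cow fox]
Total: 11 hits, 6 misses, 3 evictions

Answer: cow fox grape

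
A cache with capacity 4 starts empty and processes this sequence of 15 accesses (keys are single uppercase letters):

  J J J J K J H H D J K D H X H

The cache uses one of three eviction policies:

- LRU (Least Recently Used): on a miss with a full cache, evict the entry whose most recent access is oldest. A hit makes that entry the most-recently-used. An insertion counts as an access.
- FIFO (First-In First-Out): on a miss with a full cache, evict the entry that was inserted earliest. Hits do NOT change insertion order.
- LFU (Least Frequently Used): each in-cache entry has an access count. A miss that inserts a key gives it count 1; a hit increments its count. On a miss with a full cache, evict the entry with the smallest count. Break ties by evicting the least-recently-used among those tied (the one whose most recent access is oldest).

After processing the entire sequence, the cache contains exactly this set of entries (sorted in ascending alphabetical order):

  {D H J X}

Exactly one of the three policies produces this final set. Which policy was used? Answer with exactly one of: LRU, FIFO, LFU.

Answer: LFU

Derivation:
Simulating under each policy and comparing final sets:
  LRU: final set = {D H K X} -> differs
  FIFO: final set = {D H K X} -> differs
  LFU: final set = {D H J X} -> MATCHES target
Only LFU produces the target set.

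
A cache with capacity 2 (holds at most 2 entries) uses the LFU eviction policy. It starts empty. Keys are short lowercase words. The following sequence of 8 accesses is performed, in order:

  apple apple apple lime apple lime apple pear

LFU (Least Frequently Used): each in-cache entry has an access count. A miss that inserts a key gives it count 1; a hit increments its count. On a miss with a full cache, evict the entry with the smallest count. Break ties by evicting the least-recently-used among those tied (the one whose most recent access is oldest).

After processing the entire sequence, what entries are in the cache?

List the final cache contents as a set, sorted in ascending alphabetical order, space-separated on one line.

Answer: apple pear

Derivation:
LFU simulation (capacity=2):
  1. access apple: MISS. Cache: [apple(c=1)]
  2. access apple: HIT, count now 2. Cache: [apple(c=2)]
  3. access apple: HIT, count now 3. Cache: [apple(c=3)]
  4. access lime: MISS. Cache: [lime(c=1) apple(c=3)]
  5. access apple: HIT, count now 4. Cache: [lime(c=1) apple(c=4)]
  6. access lime: HIT, count now 2. Cache: [lime(c=2) apple(c=4)]
  7. access apple: HIT, count now 5. Cache: [lime(c=2) apple(c=5)]
  8. access pear: MISS, evict lime(c=2). Cache: [pear(c=1) apple(c=5)]
Total: 5 hits, 3 misses, 1 evictions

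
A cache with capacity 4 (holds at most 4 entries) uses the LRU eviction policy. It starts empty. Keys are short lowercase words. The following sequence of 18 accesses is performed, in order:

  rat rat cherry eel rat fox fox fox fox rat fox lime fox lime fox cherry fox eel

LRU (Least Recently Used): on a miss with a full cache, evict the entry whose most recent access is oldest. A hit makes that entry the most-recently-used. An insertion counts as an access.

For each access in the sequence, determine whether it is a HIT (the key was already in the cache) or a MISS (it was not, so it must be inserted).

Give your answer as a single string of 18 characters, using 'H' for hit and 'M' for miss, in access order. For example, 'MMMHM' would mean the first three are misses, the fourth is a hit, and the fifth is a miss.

Answer: MHMMHMHHHHHMHHHMHM

Derivation:
LRU simulation (capacity=4):
  1. access rat: MISS. Cache (LRU->MRU): [rat]
  2. access rat: HIT. Cache (LRU->MRU): [rat]
  3. access cherry: MISS. Cache (LRU->MRU): [rat cherry]
  4. access eel: MISS. Cache (LRU->MRU): [rat cherry eel]
  5. access rat: HIT. Cache (LRU->MRU): [cherry eel rat]
  6. access fox: MISS. Cache (LRU->MRU): [cherry eel rat fox]
  7. access fox: HIT. Cache (LRU->MRU): [cherry eel rat fox]
  8. access fox: HIT. Cache (LRU->MRU): [cherry eel rat fox]
  9. access fox: HIT. Cache (LRU->MRU): [cherry eel rat fox]
  10. access rat: HIT. Cache (LRU->MRU): [cherry eel fox rat]
  11. access fox: HIT. Cache (LRU->MRU): [cherry eel rat fox]
  12. access lime: MISS, evict cherry. Cache (LRU->MRU): [eel rat fox lime]
  13. access fox: HIT. Cache (LRU->MRU): [eel rat lime fox]
  14. access lime: HIT. Cache (LRU->MRU): [eel rat fox lime]
  15. access fox: HIT. Cache (LRU->MRU): [eel rat lime fox]
  16. access cherry: MISS, evict eel. Cache (LRU->MRU): [rat lime fox cherry]
  17. access fox: HIT. Cache (LRU->MRU): [rat lime cherry fox]
  18. access eel: MISS, evict rat. Cache (LRU->MRU): [lime cherry fox eel]
Total: 11 hits, 7 misses, 3 evictions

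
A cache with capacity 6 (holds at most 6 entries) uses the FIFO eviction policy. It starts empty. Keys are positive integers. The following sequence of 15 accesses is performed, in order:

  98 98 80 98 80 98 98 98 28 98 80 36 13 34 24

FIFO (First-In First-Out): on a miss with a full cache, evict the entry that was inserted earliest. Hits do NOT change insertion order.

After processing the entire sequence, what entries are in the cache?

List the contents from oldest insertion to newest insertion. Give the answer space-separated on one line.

FIFO simulation (capacity=6):
  1. access 98: MISS. Cache (old->new): [98]
  2. access 98: HIT. Cache (old->new): [98]
  3. access 80: MISS. Cache (old->new): [98 80]
  4. access 98: HIT. Cache (old->new): [98 80]
  5. access 80: HIT. Cache (old->new): [98 80]
  6. access 98: HIT. Cache (old->new): [98 80]
  7. access 98: HIT. Cache (old->new): [98 80]
  8. access 98: HIT. Cache (old->new): [98 80]
  9. access 28: MISS. Cache (old->new): [98 80 28]
  10. access 98: HIT. Cache (old->new): [98 80 28]
  11. access 80: HIT. Cache (old->new): [98 80 28]
  12. access 36: MISS. Cache (old->new): [98 80 28 36]
  13. access 13: MISS. Cache (old->new): [98 80 28 36 13]
  14. access 34: MISS. Cache (old->new): [98 80 28 36 13 34]
  15. access 24: MISS, evict 98. Cache (old->new): [80 28 36 13 34 24]
Total: 8 hits, 7 misses, 1 evictions

Answer: 80 28 36 13 34 24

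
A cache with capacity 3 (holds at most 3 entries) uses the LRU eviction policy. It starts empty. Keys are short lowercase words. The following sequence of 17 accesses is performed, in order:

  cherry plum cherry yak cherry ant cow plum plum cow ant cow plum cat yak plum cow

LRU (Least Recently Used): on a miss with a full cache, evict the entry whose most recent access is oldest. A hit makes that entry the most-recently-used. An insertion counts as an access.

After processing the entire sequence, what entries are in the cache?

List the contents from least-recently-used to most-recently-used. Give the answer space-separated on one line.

LRU simulation (capacity=3):
  1. access cherry: MISS. Cache (LRU->MRU): [cherry]
  2. access plum: MISS. Cache (LRU->MRU): [cherry plum]
  3. access cherry: HIT. Cache (LRU->MRU): [plum cherry]
  4. access yak: MISS. Cache (LRU->MRU): [plum cherry yak]
  5. access cherry: HIT. Cache (LRU->MRU): [plum yak cherry]
  6. access ant: MISS, evict plum. Cache (LRU->MRU): [yak cherry ant]
  7. access cow: MISS, evict yak. Cache (LRU->MRU): [cherry ant cow]
  8. access plum: MISS, evict cherry. Cache (LRU->MRU): [ant cow plum]
  9. access plum: HIT. Cache (LRU->MRU): [ant cow plum]
  10. access cow: HIT. Cache (LRU->MRU): [ant plum cow]
  11. access ant: HIT. Cache (LRU->MRU): [plum cow ant]
  12. access cow: HIT. Cache (LRU->MRU): [plum ant cow]
  13. access plum: HIT. Cache (LRU->MRU): [ant cow plum]
  14. access cat: MISS, evict ant. Cache (LRU->MRU): [cow plum cat]
  15. access yak: MISS, evict cow. Cache (LRU->MRU): [plum cat yak]
  16. access plum: HIT. Cache (LRU->MRU): [cat yak plum]
  17. access cow: MISS, evict cat. Cache (LRU->MRU): [yak plum cow]
Total: 8 hits, 9 misses, 6 evictions

Answer: yak plum cow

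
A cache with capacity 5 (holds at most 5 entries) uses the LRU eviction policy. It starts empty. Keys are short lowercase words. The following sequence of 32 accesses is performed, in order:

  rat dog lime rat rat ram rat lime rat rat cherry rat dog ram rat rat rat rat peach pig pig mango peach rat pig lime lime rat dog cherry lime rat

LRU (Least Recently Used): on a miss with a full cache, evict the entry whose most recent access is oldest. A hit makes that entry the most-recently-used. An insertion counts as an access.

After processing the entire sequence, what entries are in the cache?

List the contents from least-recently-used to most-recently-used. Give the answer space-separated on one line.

Answer: pig dog cherry lime rat

Derivation:
LRU simulation (capacity=5):
  1. access rat: MISS. Cache (LRU->MRU): [rat]
  2. access dog: MISS. Cache (LRU->MRU): [rat dog]
  3. access lime: MISS. Cache (LRU->MRU): [rat dog lime]
  4. access rat: HIT. Cache (LRU->MRU): [dog lime rat]
  5. access rat: HIT. Cache (LRU->MRU): [dog lime rat]
  6. access ram: MISS. Cache (LRU->MRU): [dog lime rat ram]
  7. access rat: HIT. Cache (LRU->MRU): [dog lime ram rat]
  8. access lime: HIT. Cache (LRU->MRU): [dog ram rat lime]
  9. access rat: HIT. Cache (LRU->MRU): [dog ram lime rat]
  10. access rat: HIT. Cache (LRU->MRU): [dog ram lime rat]
  11. access cherry: MISS. Cache (LRU->MRU): [dog ram lime rat cherry]
  12. access rat: HIT. Cache (LRU->MRU): [dog ram lime cherry rat]
  13. access dog: HIT. Cache (LRU->MRU): [ram lime cherry rat dog]
  14. access ram: HIT. Cache (LRU->MRU): [lime cherry rat dog ram]
  15. access rat: HIT. Cache (LRU->MRU): [lime cherry dog ram rat]
  16. access rat: HIT. Cache (LRU->MRU): [lime cherry dog ram rat]
  17. access rat: HIT. Cache (LRU->MRU): [lime cherry dog ram rat]
  18. access rat: HIT. Cache (LRU->MRU): [lime cherry dog ram rat]
  19. access peach: MISS, evict lime. Cache (LRU->MRU): [cherry dog ram rat peach]
  20. access pig: MISS, evict cherry. Cache (LRU->MRU): [dog ram rat peach pig]
  21. access pig: HIT. Cache (LRU->MRU): [dog ram rat peach pig]
  22. access mango: MISS, evict dog. Cache (LRU->MRU): [ram rat peach pig mango]
  23. access peach: HIT. Cache (LRU->MRU): [ram rat pig mango peach]
  24. access rat: HIT. Cache (LRU->MRU): [ram pig mango peach rat]
  25. access pig: HIT. Cache (LRU->MRU): [ram mango peach rat pig]
  26. access lime: MISS, evict ram. Cache (LRU->MRU): [mango peach rat pig lime]
  27. access lime: HIT. Cache (LRU->MRU): [mango peach rat pig lime]
  28. access rat: HIT. Cache (LRU->MRU): [mango peach pig lime rat]
  29. access dog: MISS, evict mango. Cache (LRU->MRU): [peach pig lime rat dog]
  30. access cherry: MISS, evict peach. Cache (LRU->MRU): [pig lime rat dog cherry]
  31. access lime: HIT. Cache (LRU->MRU): [pig rat dog cherry lime]
  32. access rat: HIT. Cache (LRU->MRU): [pig dog cherry lime rat]
Total: 21 hits, 11 misses, 6 evictions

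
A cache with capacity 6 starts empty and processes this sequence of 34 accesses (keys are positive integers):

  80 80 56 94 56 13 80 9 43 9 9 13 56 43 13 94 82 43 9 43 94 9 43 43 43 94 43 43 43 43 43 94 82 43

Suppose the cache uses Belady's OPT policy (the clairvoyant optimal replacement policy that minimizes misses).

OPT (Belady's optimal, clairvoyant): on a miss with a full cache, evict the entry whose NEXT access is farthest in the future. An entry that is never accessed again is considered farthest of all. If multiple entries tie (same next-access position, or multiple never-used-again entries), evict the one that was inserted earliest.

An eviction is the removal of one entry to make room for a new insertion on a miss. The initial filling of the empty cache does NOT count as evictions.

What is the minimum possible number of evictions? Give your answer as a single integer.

OPT (Belady) simulation (capacity=6):
  1. access 80: MISS. Cache: [80]
  2. access 80: HIT. Next use of 80: step 7. Cache: [80]
  3. access 56: MISS. Cache: [80 56]
  4. access 94: MISS. Cache: [80 56 94]
  5. access 56: HIT. Next use of 56: step 13. Cache: [80 56 94]
  6. access 13: MISS. Cache: [80 56 94 13]
  7. access 80: HIT. Next use of 80: never. Cache: [80 56 94 13]
  8. access 9: MISS. Cache: [80 56 94 13 9]
  9. access 43: MISS. Cache: [80 56 94 13 9 43]
  10. access 9: HIT. Next use of 9: step 11. Cache: [80 56 94 13 9 43]
  11. access 9: HIT. Next use of 9: step 19. Cache: [80 56 94 13 9 43]
  12. access 13: HIT. Next use of 13: step 15. Cache: [80 56 94 13 9 43]
  13. access 56: HIT. Next use of 56: never. Cache: [80 56 94 13 9 43]
  14. access 43: HIT. Next use of 43: step 18. Cache: [80 56 94 13 9 43]
  15. access 13: HIT. Next use of 13: never. Cache: [80 56 94 13 9 43]
  16. access 94: HIT. Next use of 94: step 21. Cache: [80 56 94 13 9 43]
  17. access 82: MISS, evict 80 (next use: never). Cache: [56 94 13 9 43 82]
  18. access 43: HIT. Next use of 43: step 20. Cache: [56 94 13 9 43 82]
  19. access 9: HIT. Next use of 9: step 22. Cache: [56 94 13 9 43 82]
  20. access 43: HIT. Next use of 43: step 23. Cache: [56 94 13 9 43 82]
  21. access 94: HIT. Next use of 94: step 26. Cache: [56 94 13 9 43 82]
  22. access 9: HIT. Next use of 9: never. Cache: [56 94 13 9 43 82]
  23. access 43: HIT. Next use of 43: step 24. Cache: [56 94 13 9 43 82]
  24. access 43: HIT. Next use of 43: step 25. Cache: [56 94 13 9 43 82]
  25. access 43: HIT. Next use of 43: step 27. Cache: [56 94 13 9 43 82]
  26. access 94: HIT. Next use of 94: step 32. Cache: [56 94 13 9 43 82]
  27. access 43: HIT. Next use of 43: step 28. Cache: [56 94 13 9 43 82]
  28. access 43: HIT. Next use of 43: step 29. Cache: [56 94 13 9 43 82]
  29. access 43: HIT. Next use of 43: step 30. Cache: [56 94 13 9 43 82]
  30. access 43: HIT. Next use of 43: step 31. Cache: [56 94 13 9 43 82]
  31. access 43: HIT. Next use of 43: step 34. Cache: [56 94 13 9 43 82]
  32. access 94: HIT. Next use of 94: never. Cache: [56 94 13 9 43 82]
  33. access 82: HIT. Next use of 82: never. Cache: [56 94 13 9 43 82]
  34. access 43: HIT. Next use of 43: never. Cache: [56 94 13 9 43 82]
Total: 27 hits, 7 misses, 1 evictions

Answer: 1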